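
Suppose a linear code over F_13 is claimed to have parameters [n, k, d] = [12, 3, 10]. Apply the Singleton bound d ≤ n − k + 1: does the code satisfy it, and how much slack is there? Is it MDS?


Singleton RHS = n − k + 1 = 10, slack = 0, bound satisfied, MDS.

Singleton bound: d ≤ n − k + 1.
Here n = 12, k = 3, so n − k + 1 = 10.
Given d = 10, check d ≤ 10: YES.
Slack = (n − k + 1) − d = 0.
The code is MDS (slack = 0).
Description: the claimed parameters are [12, 3, 10]_13; such a code would be MDS (meets Singleton bound).


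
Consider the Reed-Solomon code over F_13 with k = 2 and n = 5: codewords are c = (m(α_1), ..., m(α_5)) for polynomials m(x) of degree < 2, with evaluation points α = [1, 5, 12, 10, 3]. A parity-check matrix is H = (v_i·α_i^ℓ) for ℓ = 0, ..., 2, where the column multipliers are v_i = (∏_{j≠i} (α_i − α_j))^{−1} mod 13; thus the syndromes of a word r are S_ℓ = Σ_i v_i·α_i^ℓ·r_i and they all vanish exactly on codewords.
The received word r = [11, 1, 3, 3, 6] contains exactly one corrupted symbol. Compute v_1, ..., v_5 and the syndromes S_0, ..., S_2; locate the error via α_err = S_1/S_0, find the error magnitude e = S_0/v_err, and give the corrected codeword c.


S = (3, 4, 1), error at position 4, error magnitude e = 8, c = [11, 1, 3, 8, 6].

Step 1: column multipliers v_i = (∏_{j≠i}(α_i − α_j))^{−1} mod 13.
  i = 1 (α = 1): (1−5)(1−12)(1−10)(1−3) = (−4)·(−11)·(−9)·(−2) = 792 ≡ 12, so v_1 = 12^{−1} = 12 (mod 13).
  i = 2 (α = 5): (5−1)(5−12)(5−10)(5−3) = 4·(−7)·(−5)·2 = 280 ≡ 7, so v_2 = 7^{−1} = 2 (mod 13).
  i = 3 (α = 12): (12−1)(12−5)(12−10)(12−3) = 11·7·2·9 = 1386 ≡ 8, so v_3 = 8^{−1} = 5 (mod 13).
  i = 4 (α = 10): (10−1)(10−5)(10−12)(10−3) = 9·5·(−2)·7 = −630 ≡ 7, so v_4 = 7^{−1} = 2 (mod 13).
  i = 5 (α = 3): (3−1)(3−5)(3−12)(3−10) = 2·(−2)·(−9)·(−7) = −252 ≡ 8, so v_5 = 8^{−1} = 5 (mod 13).
  v = [12, 2, 5, 2, 5].
Step 2: syndromes of r = [11, 1, 3, 3, 6] (all sums mod 13).
  S_0 = Σ v_i r_i = 12·11 + 2·1 + 5·3 + 2·3 + 5·6 = 185 ≡ 3.
  S_1 = Σ v_i α_i r_i = 12·1·11 + 2·5·1 + 5·12·3 + 2·10·3 + 5·3·6 = 472 ≡ 4.
  α_i^2 mod 13 = [1, 12, 1, 9, 9].
  S_2 = Σ v_i α_i^2 r_i = 12·1·11 + 2·12·1 + 5·1·3 + 2·9·3 + 5·9·6 = 495 ≡ 1.
  S = (3, 4, 1) ≠ 0, so r is not a codeword (an error is present).
Step 3: locate the error. For a single error e at position i, S_ℓ = v_i·e·α_i^ℓ, so α_err = S_1/S_0.
  S_0^{−1} = 3^{−1} = 9 (mod 13), so α_err = 4·9 = 36 ≡ 10 = α_4. Error position i = 4.
  Consistency check: S_2/S_1 = 1·10 = 10 ≡ 10 = α_err ✓ (single-error assumption holds).
Step 4: error magnitude e = S_0/v_4 = S_0·∏_{j≠4}(α_4 − α_j) = 3·7 = 21 ≡ 8 (mod 13).
Step 5: correct position 4: c_4 = r_4 − e = 3 − 8 ≡ 8 (mod 13). Hence c = [11, 1, 3, 8, 6].
  Check: interpolating c through the α_i gives m(x) = 7 + 4·x (degree < 2) with m(α_i) = c_i for every i, so c is indeed a codeword.


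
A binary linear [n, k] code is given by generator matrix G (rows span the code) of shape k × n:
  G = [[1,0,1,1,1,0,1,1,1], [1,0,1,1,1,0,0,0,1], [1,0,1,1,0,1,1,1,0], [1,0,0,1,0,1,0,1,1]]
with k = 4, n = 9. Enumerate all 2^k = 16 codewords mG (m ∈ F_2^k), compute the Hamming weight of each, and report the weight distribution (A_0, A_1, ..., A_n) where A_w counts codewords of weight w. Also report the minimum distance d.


Weight distribution: A_0 = 1, A_2 = 1, A_3 = 3, A_4 = 5, A_5 = 4, A_6 = 1, A_7 = 1. Minimum distance d = 2.

Enumerate all 2^4 = 16 messages m ∈ F_2^4.
For each, compute codeword c = mG in F_2^9, then tally its weight.
  m = 0000 → c = 000000000, weight = 0.
  m = 1000 → c = 101110111, weight = 7.
  m = 0100 → c = 101110001, weight = 5.
  m = 1100 → c = 000000110, weight = 2.
  m = 0010 → c = 101101110, weight = 6.
  m = 1010 → c = 000011001, weight = 3.
  m = 0110 → c = 000011111, weight = 5.
  m = 1110 → c = 101101000, weight = 4.
  m = 0001 → c = 100101011, weight = 5.
  m = 1001 → c = 001011100, weight = 4.
  m = 0101 → c = 001011010, weight = 4.
  m = 1101 → c = 100101101, weight = 5.
  m = 0011 → c = 001000101, weight = 3.
  m = 1011 → c = 100110010, weight = 4.
  m = 0111 → c = 100110100, weight = 4.
  m = 1111 → c = 001000011, weight = 3.
Tally weights:
  weight 0: 1 codewords.
  weight 2: 1 codewords.
  weight 3: 3 codewords.
  weight 4: 5 codewords.
  weight 5: 4 codewords.
  weight 6: 1 codewords.
  weight 7: 1 codewords.
Minimum distance d = smallest w > 0 with A_w > 0 = 2.
Sanity: Σ A_w = 16 = 2^4 = 16 ✓.


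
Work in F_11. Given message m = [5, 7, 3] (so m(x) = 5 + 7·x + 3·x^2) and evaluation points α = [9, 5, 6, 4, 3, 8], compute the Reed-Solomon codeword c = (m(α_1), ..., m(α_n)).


c = [3, 5, 1, 4, 9, 0]

Message polynomial: m(x) = 5 + 7·x + 3·x^2 (mod 11).
For each evaluation point α_i, compute m(α_i) mod 11:
  α_1 = 9: Horner steps 3 → 1 → 3, so m(9) = 3.
  α_2 = 5: Horner steps 3 → 0 → 5, so m(5) = 5.
  α_3 = 6: Horner steps 3 → 3 → 1, so m(6) = 1.
  α_4 = 4: Horner steps 3 → 8 → 4, so m(4) = 4.
  α_5 = 3: Horner steps 3 → 5 → 9, so m(3) = 9.
  α_6 = 8: Horner steps 3 → 9 → 0, so m(8) = 0.
Codeword c = [3, 5, 1, 4, 9, 0] ∈ F_11^6.


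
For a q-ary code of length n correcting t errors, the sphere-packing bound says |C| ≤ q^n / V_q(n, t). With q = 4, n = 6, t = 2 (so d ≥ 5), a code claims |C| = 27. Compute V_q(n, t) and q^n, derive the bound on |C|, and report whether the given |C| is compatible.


V_q(n, t) = 154, q^n = 4096, Hamming bound = 26, |C| = 27 > bound (violated).

Step 1: Compute V_q(n, t) = Σ_{j=0}^2 C(n, j) (q−1)^j.
  j = 0: C(6,0)·(3)^0 = 1·1 = 1.
  j = 1: C(6,1)·(3)^1 = 6·3 = 18.
  j = 2: C(6,2)·(3)^2 = 15·9 = 135.
  V_q(n, t) = 1 + 18 + 135 = 154.
Step 2: q^n = 4^6 = 4096.
Step 3: Hamming bound ⌊q^n / V_q(n,t)⌋ = ⌊4096/154⌋ = 26.
Step 4: Compare |C| = 27 to 26: violated.
The claimed |C| lies above the Hamming bound, so no 4-ary code of length 6 with d ≥ 5 can have 27 codewords.


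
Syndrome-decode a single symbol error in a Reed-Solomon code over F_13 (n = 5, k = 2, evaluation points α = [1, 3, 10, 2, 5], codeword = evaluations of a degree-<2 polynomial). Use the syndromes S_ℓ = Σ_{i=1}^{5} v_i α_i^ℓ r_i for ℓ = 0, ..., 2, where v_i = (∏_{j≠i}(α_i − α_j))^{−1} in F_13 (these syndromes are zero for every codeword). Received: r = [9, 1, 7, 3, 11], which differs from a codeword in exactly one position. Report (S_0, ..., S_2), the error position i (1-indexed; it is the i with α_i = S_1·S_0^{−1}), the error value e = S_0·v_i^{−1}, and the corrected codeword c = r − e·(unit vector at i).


S = (2, 6, 5), error at position 2, error magnitude e = 4, c = [9, 10, 7, 3, 11].

Step 1: column multipliers v_i = (∏_{j≠i}(α_i − α_j))^{−1} mod 13.
  i = 1 (α = 1): (1−3)(1−10)(1−2)(1−5) = (−2)·(−9)·(−1)·(−4) = 72 ≡ 7, so v_1 = 7^{−1} = 2 (mod 13).
  i = 2 (α = 3): (3−1)(3−10)(3−2)(3−5) = 2·(−7)·1·(−2) = 28 ≡ 2, so v_2 = 2^{−1} = 7 (mod 13).
  i = 3 (α = 10): (10−1)(10−3)(10−2)(10−5) = 9·7·8·5 = 2520 ≡ 11, so v_3 = 11^{−1} = 6 (mod 13).
  i = 4 (α = 2): (2−1)(2−3)(2−10)(2−5) = 1·(−1)·(−8)·(−3) = −24 ≡ 2, so v_4 = 2^{−1} = 7 (mod 13).
  i = 5 (α = 5): (5−1)(5−3)(5−10)(5−2) = 4·2·(−5)·3 = −120 ≡ 10, so v_5 = 10^{−1} = 4 (mod 13).
  v = [2, 7, 6, 7, 4].
Step 2: syndromes of r = [9, 1, 7, 3, 11] (all sums mod 13).
  S_0 = Σ v_i r_i = 2·9 + 7·1 + 6·7 + 7·3 + 4·11 = 132 ≡ 2.
  S_1 = Σ v_i α_i r_i = 2·1·9 + 7·3·1 + 6·10·7 + 7·2·3 + 4·5·11 = 721 ≡ 6.
  α_i^2 mod 13 = [1, 9, 9, 4, 12].
  S_2 = Σ v_i α_i^2 r_i = 2·1·9 + 7·9·1 + 6·9·7 + 7·4·3 + 4·12·11 = 1071 ≡ 5.
  S = (2, 6, 5) ≠ 0, so r is not a codeword (an error is present).
Step 3: locate the error. For a single error e at position i, S_ℓ = v_i·e·α_i^ℓ, so α_err = S_1/S_0.
  S_0^{−1} = 2^{−1} = 7 (mod 13), so α_err = 6·7 = 42 ≡ 3 = α_2. Error position i = 2.
  Consistency check: S_2/S_1 = 5·11 = 55 ≡ 3 = α_err ✓ (single-error assumption holds).
Step 4: error magnitude e = S_0/v_2 = S_0·∏_{j≠2}(α_2 − α_j) = 2·2 = 4 ≡ 4 (mod 13).
Step 5: correct position 2: c_2 = r_2 − e = 1 − 4 ≡ 10 (mod 13). Hence c = [9, 10, 7, 3, 11].
  Check: interpolating c through the α_i gives m(x) = 2 + 7·x (degree < 2) with m(α_i) = c_i for every i, so c is indeed a codeword.


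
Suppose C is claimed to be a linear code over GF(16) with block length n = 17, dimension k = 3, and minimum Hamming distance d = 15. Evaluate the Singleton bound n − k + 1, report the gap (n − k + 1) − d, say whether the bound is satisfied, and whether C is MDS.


Singleton RHS = n − k + 1 = 15, slack = 0, bound satisfied, MDS.

Singleton bound: d ≤ n − k + 1.
Here n = 17, k = 3, so n − k + 1 = 15.
Given d = 15, check d ≤ 15: YES.
Slack = (n − k + 1) − d = 0.
The code is MDS (slack = 0).
Description: the claimed parameters are [17, 3, 15]_16; such a code would be MDS (meets Singleton bound).


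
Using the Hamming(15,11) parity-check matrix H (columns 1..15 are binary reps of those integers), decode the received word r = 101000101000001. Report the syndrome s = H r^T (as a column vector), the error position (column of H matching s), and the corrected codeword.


s = (0, 0, 1, 1)^T, error position = 3, corrected codeword c = 100000101000001

Compute s = H r^T mod 2 one row at a time:
  s_1 = 0 + 1 + 0 + 0 + 0 + 0 + 0 + 1 = 2 ≡ 0 (mod 2).
  s_2 = 0 + 0 + 0 + 1 + 0 + 0 + 0 + 1 = 2 ≡ 0 (mod 2).
  s_3 = 0 + 1 + 0 + 1 + 0 + 0 + 0 + 1 = 3 ≡ 1 (mod 2).
  s_4 = 1 + 1 + 0 + 1 + 1 + 0 + 0 + 1 = 5 ≡ 1 (mod 2).
s = (0, 0, 1, 1)^T — this equals column 3 of H (binary 0011), so error is at position 3.
Correct: flip bit 3 of r = 101000101000001 to get c = 100000101000001.


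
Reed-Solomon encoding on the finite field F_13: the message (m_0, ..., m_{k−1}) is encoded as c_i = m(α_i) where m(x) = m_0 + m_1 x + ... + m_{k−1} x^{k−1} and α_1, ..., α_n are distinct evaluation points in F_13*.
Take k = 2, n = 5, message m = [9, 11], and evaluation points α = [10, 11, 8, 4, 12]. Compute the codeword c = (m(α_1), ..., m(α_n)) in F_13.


c = [2, 0, 6, 1, 11]

Message polynomial: m(x) = 9 + 11·x (mod 13).
For each evaluation point α_i, compute m(α_i) mod 13:
  α_1 = 10: Horner steps 11 → 2, so m(10) = 2.
  α_2 = 11: Horner steps 11 → 0, so m(11) = 0.
  α_3 = 8: Horner steps 11 → 6, so m(8) = 6.
  α_4 = 4: Horner steps 11 → 1, so m(4) = 1.
  α_5 = 12: Horner steps 11 → 11, so m(12) = 11.
Codeword c = [2, 0, 6, 1, 11] ∈ F_13^5.


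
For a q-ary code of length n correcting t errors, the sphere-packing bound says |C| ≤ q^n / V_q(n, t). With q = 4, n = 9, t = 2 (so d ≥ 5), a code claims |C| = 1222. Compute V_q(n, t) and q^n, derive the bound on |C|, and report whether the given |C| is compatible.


V_q(n, t) = 352, q^n = 262144, Hamming bound = 744, |C| = 1222 > bound (violated).

Step 1: Compute V_q(n, t) = Σ_{j=0}^2 C(n, j) (q−1)^j.
  j = 0: C(9,0)·(3)^0 = 1·1 = 1.
  j = 1: C(9,1)·(3)^1 = 9·3 = 27.
  j = 2: C(9,2)·(3)^2 = 36·9 = 324.
  V_q(n, t) = 1 + 27 + 324 = 352.
Step 2: q^n = 4^9 = 262144.
Step 3: Hamming bound ⌊q^n / V_q(n,t)⌋ = ⌊262144/352⌋ = 744.
Step 4: Compare |C| = 1222 to 744: violated.
The claimed |C| lies above the Hamming bound, so no 4-ary code of length 9 with d ≥ 5 can have 1222 codewords.


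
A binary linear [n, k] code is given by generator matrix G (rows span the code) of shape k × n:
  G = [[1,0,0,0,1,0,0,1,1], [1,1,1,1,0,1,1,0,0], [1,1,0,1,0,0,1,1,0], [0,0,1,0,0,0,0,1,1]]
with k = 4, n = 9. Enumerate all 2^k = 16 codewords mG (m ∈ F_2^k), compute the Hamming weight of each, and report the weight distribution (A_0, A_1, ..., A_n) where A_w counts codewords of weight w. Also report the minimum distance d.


Weight distribution: A_0 = 1, A_2 = 1, A_3 = 3, A_4 = 2, A_5 = 4, A_6 = 3, A_7 = 1, A_8 = 1. Minimum distance d = 2.

Enumerate all 2^4 = 16 messages m ∈ F_2^4.
For each, compute codeword c = mG in F_2^9, then tally its weight.
  m = 0000 → c = 000000000, weight = 0.
  m = 1000 → c = 100010011, weight = 4.
  m = 0100 → c = 111101100, weight = 6.
  m = 1100 → c = 011111111, weight = 8.
  m = 0010 → c = 110100110, weight = 5.
  m = 1010 → c = 010110101, weight = 5.
  m = 0110 → c = 001001010, weight = 3.
  m = 1110 → c = 101011001, weight = 5.
  m = 0001 → c = 001000011, weight = 3.
  m = 1001 → c = 101010000, weight = 3.
  m = 0101 → c = 110101111, weight = 7.
  m = 1101 → c = 010111100, weight = 5.
  m = 0011 → c = 111100101, weight = 6.
  m = 1011 → c = 011110110, weight = 6.
  m = 0111 → c = 000001001, weight = 2.
  m = 1111 → c = 100011010, weight = 4.
Tally weights:
  weight 0: 1 codewords.
  weight 2: 1 codewords.
  weight 3: 3 codewords.
  weight 4: 2 codewords.
  weight 5: 4 codewords.
  weight 6: 3 codewords.
  weight 7: 1 codewords.
  weight 8: 1 codewords.
Minimum distance d = smallest w > 0 with A_w > 0 = 2.
Sanity: Σ A_w = 16 = 2^4 = 16 ✓.


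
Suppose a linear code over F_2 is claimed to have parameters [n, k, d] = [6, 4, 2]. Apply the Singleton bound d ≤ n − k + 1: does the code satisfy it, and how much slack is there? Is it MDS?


Singleton RHS = n − k + 1 = 3, slack = 1, bound satisfied, not MDS.

Singleton bound: d ≤ n − k + 1.
Here n = 6, k = 4, so n − k + 1 = 3.
Given d = 2, check d ≤ 3: YES.
Slack = (n − k + 1) − d = 1.
The code is NOT MDS (slack = 1 > 0).
Description: the claimed parameters are [6, 4, 2]_2; such a code would be non-MDS.


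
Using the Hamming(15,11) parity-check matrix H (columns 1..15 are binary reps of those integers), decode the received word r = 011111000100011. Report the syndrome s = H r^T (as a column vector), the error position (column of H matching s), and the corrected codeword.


s = (1, 1, 0, 1)^T, error position = 13, corrected codeword c = 011111000100111

Compute s = H r^T mod 2 one row at a time:
  s_1 = 0 + 0 + 1 + 0 + 0 + 0 + 1 + 1 = 3 ≡ 1 (mod 2).
  s_2 = 1 + 1 + 1 + 0 + 0 + 0 + 1 + 1 = 5 ≡ 1 (mod 2).
  s_3 = 1 + 1 + 1 + 0 + 1 + 0 + 1 + 1 = 6 ≡ 0 (mod 2).
  s_4 = 0 + 1 + 1 + 0 + 0 + 0 + 0 + 1 = 3 ≡ 1 (mod 2).
s = (1, 1, 0, 1)^T — this equals column 13 of H (binary 1101), so error is at position 13.
Correct: flip bit 13 of r = 011111000100011 to get c = 011111000100111.


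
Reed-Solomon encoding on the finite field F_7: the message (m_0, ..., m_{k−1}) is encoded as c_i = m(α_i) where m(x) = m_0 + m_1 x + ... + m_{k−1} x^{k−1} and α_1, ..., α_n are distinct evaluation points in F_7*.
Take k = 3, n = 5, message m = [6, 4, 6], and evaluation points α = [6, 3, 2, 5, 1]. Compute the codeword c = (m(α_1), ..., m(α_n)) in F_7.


c = [1, 2, 3, 1, 2]

Message polynomial: m(x) = 6 + 4·x + 6·x^2 (mod 7).
For each evaluation point α_i, compute m(α_i) mod 7:
  α_1 = 6: Horner steps 6 → 5 → 1, so m(6) = 1.
  α_2 = 3: Horner steps 6 → 1 → 2, so m(3) = 2.
  α_3 = 2: Horner steps 6 → 2 → 3, so m(2) = 3.
  α_4 = 5: Horner steps 6 → 6 → 1, so m(5) = 1.
  α_5 = 1: Horner steps 6 → 3 → 2, so m(1) = 2.
Codeword c = [1, 2, 3, 1, 2] ∈ F_7^5.


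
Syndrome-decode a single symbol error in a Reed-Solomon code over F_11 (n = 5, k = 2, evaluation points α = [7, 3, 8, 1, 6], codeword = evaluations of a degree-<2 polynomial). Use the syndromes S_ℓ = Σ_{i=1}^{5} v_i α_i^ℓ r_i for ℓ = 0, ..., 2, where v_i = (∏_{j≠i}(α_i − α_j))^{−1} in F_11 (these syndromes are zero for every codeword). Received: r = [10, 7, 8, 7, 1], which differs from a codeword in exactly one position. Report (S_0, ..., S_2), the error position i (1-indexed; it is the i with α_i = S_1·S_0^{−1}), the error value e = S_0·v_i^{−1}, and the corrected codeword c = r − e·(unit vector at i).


S = (9, 9, 9), error at position 4, error magnitude e = 7, c = [10, 7, 8, 0, 1].

Step 1: column multipliers v_i = (∏_{j≠i}(α_i − α_j))^{−1} mod 11.
  i = 1 (α = 7): (7−3)(7−8)(7−1)(7−6) = 4·(−1)·6·1 = −24 ≡ 9, so v_1 = 9^{−1} = 5 (mod 11).
  i = 2 (α = 3): (3−7)(3−8)(3−1)(3−6) = (−4)·(−5)·2·(−3) = −120 ≡ 1, so v_2 = 1^{−1} = 1 (mod 11).
  i = 3 (α = 8): (8−7)(8−3)(8−1)(8−6) = 1·5·7·2 = 70 ≡ 4, so v_3 = 4^{−1} = 3 (mod 11).
  i = 4 (α = 1): (1−7)(1−3)(1−8)(1−6) = (−6)·(−2)·(−7)·(−5) = 420 ≡ 2, so v_4 = 2^{−1} = 6 (mod 11).
  i = 5 (α = 6): (6−7)(6−3)(6−8)(6−1) = (−1)·3·(−2)·5 = 30 ≡ 8, so v_5 = 8^{−1} = 7 (mod 11).
  v = [5, 1, 3, 6, 7].
Step 2: syndromes of r = [10, 7, 8, 7, 1] (all sums mod 11).
  S_0 = Σ v_i r_i = 5·10 + 1·7 + 3·8 + 6·7 + 7·1 = 130 ≡ 9.
  S_1 = Σ v_i α_i r_i = 5·7·10 + 1·3·7 + 3·8·8 + 6·1·7 + 7·6·1 = 647 ≡ 9.
  α_i^2 mod 11 = [5, 9, 9, 1, 3].
  S_2 = Σ v_i α_i^2 r_i = 5·5·10 + 1·9·7 + 3·9·8 + 6·1·7 + 7·3·1 = 592 ≡ 9.
  S = (9, 9, 9) ≠ 0, so r is not a codeword (an error is present).
Step 3: locate the error. For a single error e at position i, S_ℓ = v_i·e·α_i^ℓ, so α_err = S_1/S_0.
  S_0^{−1} = 9^{−1} = 5 (mod 11), so α_err = 9·5 = 45 ≡ 1 = α_4. Error position i = 4.
  Consistency check: S_2/S_1 = 9·5 = 45 ≡ 1 = α_err ✓ (single-error assumption holds).
Step 4: error magnitude e = S_0/v_4 = S_0·∏_{j≠4}(α_4 − α_j) = 9·2 = 18 ≡ 7 (mod 11).
Step 5: correct position 4: c_4 = r_4 − e = 7 − 7 ≡ 0 (mod 11). Hence c = [10, 7, 8, 0, 1].
  Check: interpolating c through the α_i gives m(x) = 2 + 9·x (degree < 2) with m(α_i) = c_i for every i, so c is indeed a codeword.


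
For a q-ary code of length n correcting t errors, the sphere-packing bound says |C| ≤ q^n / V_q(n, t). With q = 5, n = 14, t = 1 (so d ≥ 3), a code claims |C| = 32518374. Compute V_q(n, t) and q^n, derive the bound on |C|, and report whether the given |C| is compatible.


V_q(n, t) = 57, q^n = 6103515625, Hamming bound = 107079221, |C| = 32518374 ≤ bound (satisfied).

Step 1: Compute V_q(n, t) = Σ_{j=0}^1 C(n, j) (q−1)^j.
  j = 0: C(14,0)·(4)^0 = 1·1 = 1.
  j = 1: C(14,1)·(4)^1 = 14·4 = 56.
  V_q(n, t) = 1 + 56 = 57.
Step 2: q^n = 5^14 = 6103515625.
Step 3: Hamming bound ⌊q^n / V_q(n,t)⌋ = ⌊6103515625/57⌋ = 107079221.
Step 4: Compare |C| = 32518374 to 107079221: satisfied.
The claimed |C| lies below the Hamming bound.


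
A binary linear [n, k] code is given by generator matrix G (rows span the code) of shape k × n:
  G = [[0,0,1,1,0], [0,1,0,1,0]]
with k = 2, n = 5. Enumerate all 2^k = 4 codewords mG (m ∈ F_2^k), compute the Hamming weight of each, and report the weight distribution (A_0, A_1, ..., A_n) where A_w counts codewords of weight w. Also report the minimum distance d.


Weight distribution: A_0 = 1, A_2 = 3. Minimum distance d = 2.

Enumerate all 2^2 = 4 messages m ∈ F_2^2.
For each, compute codeword c = mG in F_2^5, then tally its weight.
  m = 00 → c = 00000, weight = 0.
  m = 10 → c = 00110, weight = 2.
  m = 01 → c = 01010, weight = 2.
  m = 11 → c = 01100, weight = 2.
Tally weights:
  weight 0: 1 codewords.
  weight 2: 3 codewords.
Minimum distance d = smallest w > 0 with A_w > 0 = 2.
Sanity: Σ A_w = 4 = 2^2 = 4 ✓.


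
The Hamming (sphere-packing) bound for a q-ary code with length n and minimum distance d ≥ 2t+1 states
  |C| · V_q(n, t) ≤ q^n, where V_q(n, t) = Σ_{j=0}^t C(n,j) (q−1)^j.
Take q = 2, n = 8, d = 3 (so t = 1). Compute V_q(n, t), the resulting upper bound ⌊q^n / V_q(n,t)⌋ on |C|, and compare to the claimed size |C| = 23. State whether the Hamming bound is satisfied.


V_q(n, t) = 9, q^n = 256, Hamming bound = 28, |C| = 23 ≤ bound (satisfied).

Step 1: Compute V_q(n, t) = Σ_{j=0}^1 C(n, j) (q−1)^j.
  j = 0: C(8,0)·(1)^0 = 1·1 = 1.
  j = 1: C(8,1)·(1)^1 = 8·1 = 8.
  V_q(n, t) = 1 + 8 = 9.
Step 2: q^n = 2^8 = 256.
Step 3: Hamming bound ⌊q^n / V_q(n,t)⌋ = ⌊256/9⌋ = 28.
Step 4: Compare |C| = 23 to 28: satisfied.
The claimed |C| lies below the Hamming bound.


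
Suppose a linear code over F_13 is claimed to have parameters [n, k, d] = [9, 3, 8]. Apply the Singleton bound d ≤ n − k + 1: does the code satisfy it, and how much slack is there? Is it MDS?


Singleton RHS = n − k + 1 = 7, slack = -1, bound violated (no such code; not MDS).

Singleton bound: d ≤ n − k + 1.
Here n = 9, k = 3, so n − k + 1 = 7.
Given d = 8, check d ≤ 7: NO.
Slack = (n − k + 1) − d = -1.
The slack is negative: d = 8 exceeds n − k + 1 = 7 by 1, so the Singleton bound is violated and no linear [9, 3, 8]_13 code can exist. In particular it is not MDS (MDS requires d = n − k + 1 exactly).
Description: the claimed parameters are [9, 3, 8]_13; such a code would be impossible (violates the Singleton bound).


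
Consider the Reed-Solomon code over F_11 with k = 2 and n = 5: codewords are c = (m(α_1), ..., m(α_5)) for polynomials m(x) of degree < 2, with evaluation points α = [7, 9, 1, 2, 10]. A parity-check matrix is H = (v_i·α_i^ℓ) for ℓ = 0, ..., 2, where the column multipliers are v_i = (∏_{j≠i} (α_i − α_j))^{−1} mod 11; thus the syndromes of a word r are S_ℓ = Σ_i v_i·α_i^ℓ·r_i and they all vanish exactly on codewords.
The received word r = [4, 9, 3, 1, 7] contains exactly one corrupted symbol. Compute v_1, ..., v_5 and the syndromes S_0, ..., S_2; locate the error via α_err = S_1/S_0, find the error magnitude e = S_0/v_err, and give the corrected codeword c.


S = (6, 9, 8), error at position 1, error magnitude e = 2, c = [2, 9, 3, 1, 7].

Step 1: column multipliers v_i = (∏_{j≠i}(α_i − α_j))^{−1} mod 11.
  i = 1 (α = 7): (7−9)(7−1)(7−2)(7−10) = (−2)·6·5·(−3) = 180 ≡ 4, so v_1 = 4^{−1} = 3 (mod 11).
  i = 2 (α = 9): (9−7)(9−1)(9−2)(9−10) = 2·8·7·(−1) = −112 ≡ 9, so v_2 = 9^{−1} = 5 (mod 11).
  i = 3 (α = 1): (1−7)(1−9)(1−2)(1−10) = (−6)·(−8)·(−1)·(−9) = 432 ≡ 3, so v_3 = 3^{−1} = 4 (mod 11).
  i = 4 (α = 2): (2−7)(2−9)(2−1)(2−10) = (−5)·(−7)·1·(−8) = −280 ≡ 6, so v_4 = 6^{−1} = 2 (mod 11).
  i = 5 (α = 10): (10−7)(10−9)(10−1)(10−2) = 3·1·9·8 = 216 ≡ 7, so v_5 = 7^{−1} = 8 (mod 11).
  v = [3, 5, 4, 2, 8].
Step 2: syndromes of r = [4, 9, 3, 1, 7] (all sums mod 11).
  S_0 = Σ v_i r_i = 3·4 + 5·9 + 4·3 + 2·1 + 8·7 = 127 ≡ 6.
  S_1 = Σ v_i α_i r_i = 3·7·4 + 5·9·9 + 4·1·3 + 2·2·1 + 8·10·7 = 1065 ≡ 9.
  α_i^2 mod 11 = [5, 4, 1, 4, 1].
  S_2 = Σ v_i α_i^2 r_i = 3·5·4 + 5·4·9 + 4·1·3 + 2·4·1 + 8·1·7 = 316 ≡ 8.
  S = (6, 9, 8) ≠ 0, so r is not a codeword (an error is present).
Step 3: locate the error. For a single error e at position i, S_ℓ = v_i·e·α_i^ℓ, so α_err = S_1/S_0.
  S_0^{−1} = 6^{−1} = 2 (mod 11), so α_err = 9·2 = 18 ≡ 7 = α_1. Error position i = 1.
  Consistency check: S_2/S_1 = 8·5 = 40 ≡ 7 = α_err ✓ (single-error assumption holds).
Step 4: error magnitude e = S_0/v_1 = S_0·∏_{j≠1}(α_1 − α_j) = 6·4 = 24 ≡ 2 (mod 11).
Step 5: correct position 1: c_1 = r_1 − e = 4 − 2 ≡ 2 (mod 11). Hence c = [2, 9, 3, 1, 7].
  Check: interpolating c through the α_i gives m(x) = 5 + 9·x (degree < 2) with m(α_i) = c_i for every i, so c is indeed a codeword.


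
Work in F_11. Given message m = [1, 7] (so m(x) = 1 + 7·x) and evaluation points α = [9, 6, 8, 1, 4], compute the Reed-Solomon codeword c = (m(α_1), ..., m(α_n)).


c = [9, 10, 2, 8, 7]

Message polynomial: m(x) = 1 + 7·x (mod 11).
For each evaluation point α_i, compute m(α_i) mod 11:
  α_1 = 9: Horner steps 7 → 9, so m(9) = 9.
  α_2 = 6: Horner steps 7 → 10, so m(6) = 10.
  α_3 = 8: Horner steps 7 → 2, so m(8) = 2.
  α_4 = 1: Horner steps 7 → 8, so m(1) = 8.
  α_5 = 4: Horner steps 7 → 7, so m(4) = 7.
Codeword c = [9, 10, 2, 8, 7] ∈ F_11^5.


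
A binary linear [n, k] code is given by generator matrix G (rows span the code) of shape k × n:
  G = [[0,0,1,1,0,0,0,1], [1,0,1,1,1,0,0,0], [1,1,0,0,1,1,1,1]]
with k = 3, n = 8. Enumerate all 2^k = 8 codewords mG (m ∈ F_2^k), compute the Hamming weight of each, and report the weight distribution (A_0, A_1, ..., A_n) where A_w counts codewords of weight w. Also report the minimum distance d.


Weight distribution: A_0 = 1, A_3 = 3, A_4 = 1, A_6 = 2, A_7 = 1. Minimum distance d = 3.

Enumerate all 2^3 = 8 messages m ∈ F_2^3.
For each, compute codeword c = mG in F_2^8, then tally its weight.
  m = 000 → c = 00000000, weight = 0.
  m = 100 → c = 00110001, weight = 3.
  m = 010 → c = 10111000, weight = 4.
  m = 110 → c = 10001001, weight = 3.
  m = 001 → c = 11001111, weight = 6.
  m = 101 → c = 11111110, weight = 7.
  m = 011 → c = 01110111, weight = 6.
  m = 111 → c = 01000110, weight = 3.
Tally weights:
  weight 0: 1 codewords.
  weight 3: 3 codewords.
  weight 4: 1 codewords.
  weight 6: 2 codewords.
  weight 7: 1 codewords.
Minimum distance d = smallest w > 0 with A_w > 0 = 3.
Sanity: Σ A_w = 8 = 2^3 = 8 ✓.


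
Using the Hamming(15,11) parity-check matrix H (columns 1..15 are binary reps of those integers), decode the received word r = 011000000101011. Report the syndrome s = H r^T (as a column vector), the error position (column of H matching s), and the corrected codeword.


s = (0, 1, 1, 0)^T, error position = 6, corrected codeword c = 011001000101011

Compute s = H r^T mod 2 one row at a time:
  s_1 = 0 + 0 + 1 + 0 + 1 + 0 + 1 + 1 = 4 ≡ 0 (mod 2).
  s_2 = 0 + 0 + 0 + 0 + 1 + 0 + 1 + 1 = 3 ≡ 1 (mod 2).
  s_3 = 1 + 1 + 0 + 0 + 1 + 0 + 1 + 1 = 5 ≡ 1 (mod 2).
  s_4 = 0 + 1 + 0 + 0 + 0 + 0 + 0 + 1 = 2 ≡ 0 (mod 2).
s = (0, 1, 1, 0)^T — this equals column 6 of H (binary 0110), so error is at position 6.
Correct: flip bit 6 of r = 011000000101011 to get c = 011001000101011.


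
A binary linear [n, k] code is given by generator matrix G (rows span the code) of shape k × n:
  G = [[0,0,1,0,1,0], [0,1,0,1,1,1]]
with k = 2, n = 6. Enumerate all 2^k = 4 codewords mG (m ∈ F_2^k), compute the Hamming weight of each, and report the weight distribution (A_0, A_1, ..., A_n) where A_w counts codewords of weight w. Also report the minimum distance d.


Weight distribution: A_0 = 1, A_2 = 1, A_4 = 2. Minimum distance d = 2.

Enumerate all 2^2 = 4 messages m ∈ F_2^2.
For each, compute codeword c = mG in F_2^6, then tally its weight.
  m = 00 → c = 000000, weight = 0.
  m = 10 → c = 001010, weight = 2.
  m = 01 → c = 010111, weight = 4.
  m = 11 → c = 011101, weight = 4.
Tally weights:
  weight 0: 1 codewords.
  weight 2: 1 codewords.
  weight 4: 2 codewords.
Minimum distance d = smallest w > 0 with A_w > 0 = 2.
Sanity: Σ A_w = 4 = 2^2 = 4 ✓.


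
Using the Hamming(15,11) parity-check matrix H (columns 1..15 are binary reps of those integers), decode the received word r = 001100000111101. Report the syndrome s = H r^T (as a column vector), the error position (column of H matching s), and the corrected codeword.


s = (1, 0, 0, 0)^T, error position = 8, corrected codeword c = 001100010111101

Compute s = H r^T mod 2 one row at a time:
  s_1 = 0 + 0 + 1 + 1 + 1 + 1 + 0 + 1 = 5 ≡ 1 (mod 2).
  s_2 = 1 + 0 + 0 + 0 + 1 + 1 + 0 + 1 = 4 ≡ 0 (mod 2).
  s_3 = 0 + 1 + 0 + 0 + 1 + 1 + 0 + 1 = 4 ≡ 0 (mod 2).
  s_4 = 0 + 1 + 0 + 0 + 0 + 1 + 1 + 1 = 4 ≡ 0 (mod 2).
s = (1, 0, 0, 0)^T — this equals column 8 of H (binary 1000), so error is at position 8.
Correct: flip bit 8 of r = 001100000111101 to get c = 001100010111101.


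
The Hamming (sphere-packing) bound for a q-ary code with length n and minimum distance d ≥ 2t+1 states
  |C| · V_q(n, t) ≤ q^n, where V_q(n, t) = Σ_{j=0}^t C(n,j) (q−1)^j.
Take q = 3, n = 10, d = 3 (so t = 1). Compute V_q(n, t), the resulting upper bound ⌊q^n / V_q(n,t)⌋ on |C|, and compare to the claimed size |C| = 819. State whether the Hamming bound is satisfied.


V_q(n, t) = 21, q^n = 59049, Hamming bound = 2811, |C| = 819 ≤ bound (satisfied).

Step 1: Compute V_q(n, t) = Σ_{j=0}^1 C(n, j) (q−1)^j.
  j = 0: C(10,0)·(2)^0 = 1·1 = 1.
  j = 1: C(10,1)·(2)^1 = 10·2 = 20.
  V_q(n, t) = 1 + 20 = 21.
Step 2: q^n = 3^10 = 59049.
Step 3: Hamming bound ⌊q^n / V_q(n,t)⌋ = ⌊59049/21⌋ = 2811.
Step 4: Compare |C| = 819 to 2811: satisfied.
The claimed |C| lies below the Hamming bound.


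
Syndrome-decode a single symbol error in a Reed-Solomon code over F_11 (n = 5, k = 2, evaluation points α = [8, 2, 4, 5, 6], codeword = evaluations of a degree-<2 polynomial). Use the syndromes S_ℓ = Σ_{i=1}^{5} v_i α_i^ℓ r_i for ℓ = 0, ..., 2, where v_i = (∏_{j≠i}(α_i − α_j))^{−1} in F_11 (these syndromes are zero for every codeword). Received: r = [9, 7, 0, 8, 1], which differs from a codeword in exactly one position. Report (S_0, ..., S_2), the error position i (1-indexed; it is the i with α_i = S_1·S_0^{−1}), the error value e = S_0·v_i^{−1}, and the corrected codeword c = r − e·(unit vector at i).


S = (3, 1, 4), error at position 3, error magnitude e = 7, c = [9, 7, 4, 8, 1].

Step 1: column multipliers v_i = (∏_{j≠i}(α_i − α_j))^{−1} mod 11.
  i = 1 (α = 8): (8−2)(8−4)(8−5)(8−6) = 6·4·3·2 = 144 ≡ 1, so v_1 = 1^{−1} = 1 (mod 11).
  i = 2 (α = 2): (2−8)(2−4)(2−5)(2−6) = (−6)·(−2)·(−3)·(−4) = 144 ≡ 1, so v_2 = 1^{−1} = 1 (mod 11).
  i = 3 (α = 4): (4−8)(4−2)(4−5)(4−6) = (−4)·2·(−1)·(−2) = −16 ≡ 6, so v_3 = 6^{−1} = 2 (mod 11).
  i = 4 (α = 5): (5−8)(5−2)(5−4)(5−6) = (−3)·3·1·(−1) = 9 ≡ 9, so v_4 = 9^{−1} = 5 (mod 11).
  i = 5 (α = 6): (6−8)(6−2)(6−4)(6−5) = (−2)·4·2·1 = −16 ≡ 6, so v_5 = 6^{−1} = 2 (mod 11).
  v = [1, 1, 2, 5, 2].
Step 2: syndromes of r = [9, 7, 0, 8, 1] (all sums mod 11).
  S_0 = Σ v_i r_i = 1·9 + 1·7 + 2·0 + 5·8 + 2·1 = 58 ≡ 3.
  S_1 = Σ v_i α_i r_i = 1·8·9 + 1·2·7 + 2·4·0 + 5·5·8 + 2·6·1 = 298 ≡ 1.
  α_i^2 mod 11 = [9, 4, 5, 3, 3].
  S_2 = Σ v_i α_i^2 r_i = 1·9·9 + 1·4·7 + 2·5·0 + 5·3·8 + 2·3·1 = 235 ≡ 4.
  S = (3, 1, 4) ≠ 0, so r is not a codeword (an error is present).
Step 3: locate the error. For a single error e at position i, S_ℓ = v_i·e·α_i^ℓ, so α_err = S_1/S_0.
  S_0^{−1} = 3^{−1} = 4 (mod 11), so α_err = 1·4 = 4 ≡ 4 = α_3. Error position i = 3.
  Consistency check: S_2/S_1 = 4·1 = 4 ≡ 4 = α_err ✓ (single-error assumption holds).
Step 4: error magnitude e = S_0/v_3 = S_0·∏_{j≠3}(α_3 − α_j) = 3·6 = 18 ≡ 7 (mod 11).
Step 5: correct position 3: c_3 = r_3 − e = 0 − 7 ≡ 4 (mod 11). Hence c = [9, 7, 4, 8, 1].
  Check: interpolating c through the α_i gives m(x) = 10 + 4·x (degree < 2) with m(α_i) = c_i for every i, so c is indeed a codeword.


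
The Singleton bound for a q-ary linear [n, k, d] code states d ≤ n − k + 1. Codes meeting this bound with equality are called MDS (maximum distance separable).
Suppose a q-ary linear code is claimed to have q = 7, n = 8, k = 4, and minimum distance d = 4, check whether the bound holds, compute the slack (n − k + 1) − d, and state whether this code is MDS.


Singleton RHS = n − k + 1 = 5, slack = 1, bound satisfied, not MDS.

Singleton bound: d ≤ n − k + 1.
Here n = 8, k = 4, so n − k + 1 = 5.
Given d = 4, check d ≤ 5: YES.
Slack = (n − k + 1) − d = 1.
The code is NOT MDS (slack = 1 > 0).
Description: the claimed parameters are [8, 4, 4]_7; such a code would be non-MDS.


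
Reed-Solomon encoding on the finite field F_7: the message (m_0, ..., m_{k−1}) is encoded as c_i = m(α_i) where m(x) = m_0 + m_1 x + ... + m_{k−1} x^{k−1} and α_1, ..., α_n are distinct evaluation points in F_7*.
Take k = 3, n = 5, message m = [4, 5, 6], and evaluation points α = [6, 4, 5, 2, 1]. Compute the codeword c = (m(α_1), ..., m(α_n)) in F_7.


c = [5, 1, 4, 3, 1]

Message polynomial: m(x) = 4 + 5·x + 6·x^2 (mod 7).
For each evaluation point α_i, compute m(α_i) mod 7:
  α_1 = 6: Horner steps 6 → 6 → 5, so m(6) = 5.
  α_2 = 4: Horner steps 6 → 1 → 1, so m(4) = 1.
  α_3 = 5: Horner steps 6 → 0 → 4, so m(5) = 4.
  α_4 = 2: Horner steps 6 → 3 → 3, so m(2) = 3.
  α_5 = 1: Horner steps 6 → 4 → 1, so m(1) = 1.
Codeword c = [5, 1, 4, 3, 1] ∈ F_7^5.


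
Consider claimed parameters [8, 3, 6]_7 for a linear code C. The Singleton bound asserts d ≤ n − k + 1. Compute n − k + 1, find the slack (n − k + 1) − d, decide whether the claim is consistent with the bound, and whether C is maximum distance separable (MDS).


Singleton RHS = n − k + 1 = 6, slack = 0, bound satisfied, MDS.

Singleton bound: d ≤ n − k + 1.
Here n = 8, k = 3, so n − k + 1 = 6.
Given d = 6, check d ≤ 6: YES.
Slack = (n − k + 1) − d = 0.
The code is MDS (slack = 0).
Description: the claimed parameters are [8, 3, 6]_7; such a code would be MDS (meets Singleton bound).


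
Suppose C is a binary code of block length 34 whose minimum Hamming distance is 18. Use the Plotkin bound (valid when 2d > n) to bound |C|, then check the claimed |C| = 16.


Plotkin bound M ≤ 18; given |C| = 16 ≤ bound (satisfied).

Check applicability: 2d = 36, n = 34.
2d − n = 2 > 0, so Plotkin applies.
Compute d/(2d−n) = 18/2 ≈ 9.0000.
⌊d/(2d−n)⌋ = 9.
Plotkin bound: M ≤ 2·9 = 18.
Given |C| = 16, check: satisfied.
This |C| is below the Plotkin bound.


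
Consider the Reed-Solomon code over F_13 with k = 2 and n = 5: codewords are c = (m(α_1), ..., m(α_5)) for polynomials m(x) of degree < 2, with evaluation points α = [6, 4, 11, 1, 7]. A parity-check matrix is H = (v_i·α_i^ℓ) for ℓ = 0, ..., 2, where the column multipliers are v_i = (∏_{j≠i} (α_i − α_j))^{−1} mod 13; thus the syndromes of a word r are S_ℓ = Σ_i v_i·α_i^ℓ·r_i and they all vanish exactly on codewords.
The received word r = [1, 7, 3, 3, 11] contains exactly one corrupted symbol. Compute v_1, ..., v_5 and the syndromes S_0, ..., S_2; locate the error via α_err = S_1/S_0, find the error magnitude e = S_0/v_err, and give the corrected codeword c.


S = (12, 2, 9), error at position 3, error magnitude e = 4, c = [1, 7, 12, 3, 11].

Step 1: column multipliers v_i = (∏_{j≠i}(α_i − α_j))^{−1} mod 13.
  i = 1 (α = 6): (6−4)(6−11)(6−1)(6−7) = 2·(−5)·5·(−1) = 50 ≡ 11, so v_1 = 11^{−1} = 6 (mod 13).
  i = 2 (α = 4): (4−6)(4−11)(4−1)(4−7) = (−2)·(−7)·3·(−3) = −126 ≡ 4, so v_2 = 4^{−1} = 10 (mod 13).
  i = 3 (α = 11): (11−6)(11−4)(11−1)(11−7) = 5·7·10·4 = 1400 ≡ 9, so v_3 = 9^{−1} = 3 (mod 13).
  i = 4 (α = 1): (1−6)(1−4)(1−11)(1−7) = (−5)·(−3)·(−10)·(−6) = 900 ≡ 3, so v_4 = 3^{−1} = 9 (mod 13).
  i = 5 (α = 7): (7−6)(7−4)(7−11)(7−1) = 1·3·(−4)·6 = −72 ≡ 6, so v_5 = 6^{−1} = 11 (mod 13).
  v = [6, 10, 3, 9, 11].
Step 2: syndromes of r = [1, 7, 3, 3, 11] (all sums mod 13).
  S_0 = Σ v_i r_i = 6·1 + 10·7 + 3·3 + 9·3 + 11·11 = 233 ≡ 12.
  S_1 = Σ v_i α_i r_i = 6·6·1 + 10·4·7 + 3·11·3 + 9·1·3 + 11·7·11 = 1289 ≡ 2.
  α_i^2 mod 13 = [10, 3, 4, 1, 10].
  S_2 = Σ v_i α_i^2 r_i = 6·10·1 + 10·3·7 + 3·4·3 + 9·1·3 + 11·10·11 = 1543 ≡ 9.
  S = (12, 2, 9) ≠ 0, so r is not a codeword (an error is present).
Step 3: locate the error. For a single error e at position i, S_ℓ = v_i·e·α_i^ℓ, so α_err = S_1/S_0.
  S_0^{−1} = 12^{−1} = 12 (mod 13), so α_err = 2·12 = 24 ≡ 11 = α_3. Error position i = 3.
  Consistency check: S_2/S_1 = 9·7 = 63 ≡ 11 = α_err ✓ (single-error assumption holds).
Step 4: error magnitude e = S_0/v_3 = S_0·∏_{j≠3}(α_3 − α_j) = 12·9 = 108 ≡ 4 (mod 13).
Step 5: correct position 3: c_3 = r_3 − e = 3 − 4 ≡ 12 (mod 13). Hence c = [1, 7, 12, 3, 11].
  Check: interpolating c through the α_i gives m(x) = 6 + 10·x (degree < 2) with m(α_i) = c_i for every i, so c is indeed a codeword.


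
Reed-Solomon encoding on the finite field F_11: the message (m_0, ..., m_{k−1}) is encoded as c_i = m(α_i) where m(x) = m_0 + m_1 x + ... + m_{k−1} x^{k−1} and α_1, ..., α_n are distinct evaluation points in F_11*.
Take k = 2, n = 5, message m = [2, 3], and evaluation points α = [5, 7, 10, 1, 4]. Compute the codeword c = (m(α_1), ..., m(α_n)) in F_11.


c = [6, 1, 10, 5, 3]

Message polynomial: m(x) = 2 + 3·x (mod 11).
For each evaluation point α_i, compute m(α_i) mod 11:
  α_1 = 5: Horner steps 3 → 6, so m(5) = 6.
  α_2 = 7: Horner steps 3 → 1, so m(7) = 1.
  α_3 = 10: Horner steps 3 → 10, so m(10) = 10.
  α_4 = 1: Horner steps 3 → 5, so m(1) = 5.
  α_5 = 4: Horner steps 3 → 3, so m(4) = 3.
Codeword c = [6, 1, 10, 5, 3] ∈ F_11^5.


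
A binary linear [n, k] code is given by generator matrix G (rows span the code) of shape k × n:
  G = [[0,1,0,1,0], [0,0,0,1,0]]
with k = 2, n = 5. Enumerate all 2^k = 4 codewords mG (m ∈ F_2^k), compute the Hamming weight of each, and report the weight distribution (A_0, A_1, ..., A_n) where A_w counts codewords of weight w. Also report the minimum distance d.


Weight distribution: A_0 = 1, A_1 = 2, A_2 = 1. Minimum distance d = 1.

Enumerate all 2^2 = 4 messages m ∈ F_2^2.
For each, compute codeword c = mG in F_2^5, then tally its weight.
  m = 00 → c = 00000, weight = 0.
  m = 10 → c = 01010, weight = 2.
  m = 01 → c = 00010, weight = 1.
  m = 11 → c = 01000, weight = 1.
Tally weights:
  weight 0: 1 codewords.
  weight 1: 2 codewords.
  weight 2: 1 codewords.
Minimum distance d = smallest w > 0 with A_w > 0 = 1.
Sanity: Σ A_w = 4 = 2^2 = 4 ✓.


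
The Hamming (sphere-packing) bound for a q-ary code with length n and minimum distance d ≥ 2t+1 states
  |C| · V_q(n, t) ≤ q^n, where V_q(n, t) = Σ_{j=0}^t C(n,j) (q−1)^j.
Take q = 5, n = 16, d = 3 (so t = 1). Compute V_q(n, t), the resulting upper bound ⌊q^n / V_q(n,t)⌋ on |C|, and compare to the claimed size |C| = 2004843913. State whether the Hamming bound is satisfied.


V_q(n, t) = 65, q^n = 152587890625, Hamming bound = 2347506009, |C| = 2004843913 ≤ bound (satisfied).

Step 1: Compute V_q(n, t) = Σ_{j=0}^1 C(n, j) (q−1)^j.
  j = 0: C(16,0)·(4)^0 = 1·1 = 1.
  j = 1: C(16,1)·(4)^1 = 16·4 = 64.
  V_q(n, t) = 1 + 64 = 65.
Step 2: q^n = 5^16 = 152587890625.
Step 3: Hamming bound ⌊q^n / V_q(n,t)⌋ = ⌊152587890625/65⌋ = 2347506009.
Step 4: Compare |C| = 2004843913 to 2347506009: satisfied.
The claimed |C| lies below the Hamming bound.


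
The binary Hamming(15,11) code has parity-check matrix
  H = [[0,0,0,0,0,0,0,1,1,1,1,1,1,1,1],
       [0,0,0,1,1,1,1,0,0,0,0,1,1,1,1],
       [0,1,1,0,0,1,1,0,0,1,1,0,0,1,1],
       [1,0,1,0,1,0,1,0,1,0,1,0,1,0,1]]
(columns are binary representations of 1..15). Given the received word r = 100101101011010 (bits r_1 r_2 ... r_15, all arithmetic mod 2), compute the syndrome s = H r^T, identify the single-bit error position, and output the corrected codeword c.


s = (0, 1, 0, 0)^T, error position = 4, corrected codeword c = 100001101011010

Compute s = H r^T mod 2 one row at a time:
  s_1 = 0 + 1 + 0 + 1 + 1 + 0 + 1 + 0 = 4 ≡ 0 (mod 2).
  s_2 = 1 + 0 + 1 + 1 + 1 + 0 + 1 + 0 = 5 ≡ 1 (mod 2).
  s_3 = 0 + 0 + 1 + 1 + 0 + 1 + 1 + 0 = 4 ≡ 0 (mod 2).
  s_4 = 1 + 0 + 0 + 1 + 1 + 1 + 0 + 0 = 4 ≡ 0 (mod 2).
s = (0, 1, 0, 0)^T — this equals column 4 of H (binary 0100), so error is at position 4.
Correct: flip bit 4 of r = 100101101011010 to get c = 100001101011010.


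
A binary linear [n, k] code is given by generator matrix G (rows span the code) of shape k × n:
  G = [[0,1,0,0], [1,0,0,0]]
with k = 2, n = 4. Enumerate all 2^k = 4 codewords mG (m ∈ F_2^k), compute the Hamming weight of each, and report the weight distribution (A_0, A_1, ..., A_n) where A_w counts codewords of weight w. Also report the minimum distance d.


Weight distribution: A_0 = 1, A_1 = 2, A_2 = 1. Minimum distance d = 1.

Enumerate all 2^2 = 4 messages m ∈ F_2^2.
For each, compute codeword c = mG in F_2^4, then tally its weight.
  m = 00 → c = 0000, weight = 0.
  m = 10 → c = 0100, weight = 1.
  m = 01 → c = 1000, weight = 1.
  m = 11 → c = 1100, weight = 2.
Tally weights:
  weight 0: 1 codewords.
  weight 1: 2 codewords.
  weight 2: 1 codewords.
Minimum distance d = smallest w > 0 with A_w > 0 = 1.
Sanity: Σ A_w = 4 = 2^2 = 4 ✓.
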